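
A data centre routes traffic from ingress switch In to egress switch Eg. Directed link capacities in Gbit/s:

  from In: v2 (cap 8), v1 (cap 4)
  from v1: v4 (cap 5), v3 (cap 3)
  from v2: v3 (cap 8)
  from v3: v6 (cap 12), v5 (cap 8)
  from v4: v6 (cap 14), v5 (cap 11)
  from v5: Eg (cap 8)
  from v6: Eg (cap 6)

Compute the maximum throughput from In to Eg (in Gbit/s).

12

Augment In→v1→v3→v5→Eg: bottleneck 3, flow now 3.
Augment In→v1→v4→v5→Eg: bottleneck 1, flow now 4.
Augment In→v2→v3→v5→Eg: bottleneck 4, flow now 8.
Augment In→v2→v3→v6→Eg: bottleneck 4, flow now 12.
No augmenting path remains; maximum flow = 12.
In the residual graph, reachable from In: {In}.
Min-cut edges: In→v1 (4), In→v2 (8); capacity 4 + 8 = 12.
This cut is saturated, so no flow can exceed 12.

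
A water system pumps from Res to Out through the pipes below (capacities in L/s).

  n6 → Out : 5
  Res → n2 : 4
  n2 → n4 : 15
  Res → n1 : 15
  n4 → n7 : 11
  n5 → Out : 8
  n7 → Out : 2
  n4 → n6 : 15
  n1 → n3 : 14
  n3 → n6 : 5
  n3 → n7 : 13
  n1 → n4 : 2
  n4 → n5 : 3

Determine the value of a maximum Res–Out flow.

Augment Res→n1→n3→n6→Out: bottleneck 5, flow now 5.
Augment Res→n1→n3→n7→Out: bottleneck 2, flow now 7.
Augment Res→n1→n4→n5→Out: bottleneck 2, flow now 9.
Augment Res→n2→n4→n5→Out: bottleneck 1, flow now 10.
No augmenting path remains; maximum flow = 10.
In the residual graph, reachable from Res: {Res, n1, n2, n3, n4, n6, n7}.
Min-cut edges: n4→n5 (3), n6→Out (5), n7→Out (2); capacity 3 + 5 + 2 = 10.
This cut is saturated, so no flow can exceed 10.

10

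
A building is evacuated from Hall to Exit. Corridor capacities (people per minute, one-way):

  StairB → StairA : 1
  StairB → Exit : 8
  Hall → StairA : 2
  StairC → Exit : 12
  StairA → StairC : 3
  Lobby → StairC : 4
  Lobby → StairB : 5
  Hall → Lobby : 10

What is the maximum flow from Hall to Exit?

Augment Hall→StairA→StairC→Exit: bottleneck 2, flow now 2.
Augment Hall→Lobby→StairB→Exit: bottleneck 5, flow now 7.
Augment Hall→Lobby→StairC→Exit: bottleneck 4, flow now 11.
No augmenting path remains; maximum flow = 11.
In the residual graph, reachable from Hall: {Hall, Lobby}.
Min-cut edges: Hall→StairA (2), Lobby→StairB (5), Lobby→StairC (4); capacity 2 + 5 + 4 = 11.
This cut is saturated, so no flow can exceed 11.

11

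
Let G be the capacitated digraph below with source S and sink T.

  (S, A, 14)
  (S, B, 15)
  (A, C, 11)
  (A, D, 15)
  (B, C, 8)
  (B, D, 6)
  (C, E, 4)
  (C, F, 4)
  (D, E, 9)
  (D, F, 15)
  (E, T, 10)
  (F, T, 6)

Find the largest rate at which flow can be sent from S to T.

16

Augment S→A→C→E→T: bottleneck 4, flow now 4.
Augment S→A→C→F→T: bottleneck 4, flow now 8.
Augment S→A→D→E→T: bottleneck 6, flow now 14.
Augment S→B→D→F→T: bottleneck 2, flow now 16.
No augmenting path remains; maximum flow = 16.
In the residual graph, reachable from S: {S, A, B, C, D, E, F}.
Min-cut edges: E→T (10), F→T (6); capacity 10 + 6 = 16.
This cut is saturated, so no flow can exceed 16.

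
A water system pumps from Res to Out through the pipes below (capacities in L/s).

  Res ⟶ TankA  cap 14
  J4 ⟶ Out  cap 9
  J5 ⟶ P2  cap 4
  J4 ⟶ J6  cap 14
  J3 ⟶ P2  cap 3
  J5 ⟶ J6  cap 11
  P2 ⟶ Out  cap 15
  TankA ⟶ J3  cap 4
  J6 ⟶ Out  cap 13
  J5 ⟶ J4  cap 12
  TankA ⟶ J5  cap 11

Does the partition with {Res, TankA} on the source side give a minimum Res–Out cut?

No — its capacity is 15, but the minimum cut has capacity 14.

Given cut capacity: 4 + 11 = 15.
Augment Res→TankA→J3→P2→Out: bottleneck 3, flow now 3.
Augment Res→TankA→J5→J4→Out: bottleneck 9, flow now 12.
Augment Res→TankA→J5→J6→Out: bottleneck 2, flow now 14.
No augmenting path remains; maximum flow = 14.
In the residual graph, reachable from Res: {Res}.
Min-cut edges: Res→TankA (14); capacity 14 = 14.
Cut capacity 15 exceeds the max flow 14, so it is not minimum.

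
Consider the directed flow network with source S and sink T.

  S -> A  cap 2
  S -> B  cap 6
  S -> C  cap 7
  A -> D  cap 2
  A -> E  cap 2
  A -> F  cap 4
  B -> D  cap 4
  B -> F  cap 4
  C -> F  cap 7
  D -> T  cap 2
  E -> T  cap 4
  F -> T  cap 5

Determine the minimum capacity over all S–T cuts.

Augment S→A→D→T: bottleneck 2, flow now 2.
Augment S→B→F→T: bottleneck 4, flow now 6.
Augment S→C→F→T: bottleneck 1, flow now 7.
Augment S→B→D→A→E→T: bottleneck 2, flow now 9. (uses reverse residual edge)
No augmenting path remains; maximum flow = 9.
By max-flow min-cut, the minimum cut capacity equals the max flow.
In the residual graph, reachable from S: {S, B, C, D, F}.
Min-cut edges: S→A (2), D→T (2), F→T (5); capacity 2 + 2 + 5 = 9.

9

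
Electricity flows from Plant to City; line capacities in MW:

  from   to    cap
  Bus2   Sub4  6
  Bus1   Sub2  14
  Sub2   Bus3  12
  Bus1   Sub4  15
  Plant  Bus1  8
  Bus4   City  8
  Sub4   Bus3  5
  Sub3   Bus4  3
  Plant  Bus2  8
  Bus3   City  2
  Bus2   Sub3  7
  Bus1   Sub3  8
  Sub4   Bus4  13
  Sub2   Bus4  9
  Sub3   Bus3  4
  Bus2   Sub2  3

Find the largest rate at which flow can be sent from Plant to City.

Augment Plant→Bus2→Sub2→Bus4→City: bottleneck 3, flow now 3.
Augment Plant→Bus2→Sub3→Bus4→City: bottleneck 3, flow now 6.
Augment Plant→Bus2→Sub3→Bus3→City: bottleneck 2, flow now 8.
Augment Plant→Bus1→Sub2→Bus4→City: bottleneck 2, flow now 10.
No augmenting path remains; maximum flow = 10.
In the residual graph, reachable from Plant: {Plant, Bus2, Bus1, Sub2, Sub3, Sub4, Bus4, Bus3}.
Min-cut edges: Bus4→City (8), Bus3→City (2); capacity 8 + 2 = 10.
This cut is saturated, so no flow can exceed 10.

10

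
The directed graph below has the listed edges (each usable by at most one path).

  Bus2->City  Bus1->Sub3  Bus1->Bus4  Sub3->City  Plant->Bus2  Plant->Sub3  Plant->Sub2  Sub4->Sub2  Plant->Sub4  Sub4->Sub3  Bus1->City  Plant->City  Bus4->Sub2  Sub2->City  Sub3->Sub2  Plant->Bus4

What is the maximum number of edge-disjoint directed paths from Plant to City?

4

Assign every edge capacity 1; by Menger, the answer equals the max flow.
Path Plant→City (+1); total 1.
Path Plant→Sub3→City (+1); total 2.
Path Plant→Sub2→City (+1); total 3.
Path Plant→Bus2→City (+1); total 4.
No residual Plant→City path; max flow = 4.
Certifying cut of size 4: {Plant→Bus2, Plant→City, Sub2→City, Sub3→City}.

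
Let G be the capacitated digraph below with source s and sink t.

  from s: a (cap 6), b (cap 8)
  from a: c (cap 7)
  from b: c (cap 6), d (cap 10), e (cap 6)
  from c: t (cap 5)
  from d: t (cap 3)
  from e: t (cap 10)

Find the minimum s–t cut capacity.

13

Augment s→a→c→t: bottleneck 5, flow now 5.
Augment s→b→d→t: bottleneck 3, flow now 8.
Augment s→b→e→t: bottleneck 5, flow now 13.
No augmenting path remains; maximum flow = 13.
By max-flow min-cut, the minimum cut capacity equals the max flow.
In the residual graph, reachable from s: {s, a, c}.
Min-cut edges: s→b (8), c→t (5); capacity 8 + 5 = 13.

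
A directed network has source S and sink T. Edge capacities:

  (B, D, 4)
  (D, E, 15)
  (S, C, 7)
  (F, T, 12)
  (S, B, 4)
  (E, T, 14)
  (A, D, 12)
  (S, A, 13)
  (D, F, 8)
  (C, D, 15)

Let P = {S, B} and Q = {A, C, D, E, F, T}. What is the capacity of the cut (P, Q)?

24

Edges leaving {S, B}: S→A (13), S→C (7), B→D (4).
Cut capacity = 13 + 7 + 4 = 24.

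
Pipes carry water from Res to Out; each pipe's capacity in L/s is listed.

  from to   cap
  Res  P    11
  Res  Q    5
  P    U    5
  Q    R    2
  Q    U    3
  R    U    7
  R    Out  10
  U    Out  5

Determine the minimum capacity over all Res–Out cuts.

Augment Res→P→U→Out: bottleneck 5, flow now 5.
Augment Res→Q→R→Out: bottleneck 2, flow now 7.
No augmenting path remains; maximum flow = 7.
By max-flow min-cut, the minimum cut capacity equals the max flow.
In the residual graph, reachable from Res: {Res, P, Q, U}.
Min-cut edges: Q→R (2), U→Out (5); capacity 2 + 5 = 7.

7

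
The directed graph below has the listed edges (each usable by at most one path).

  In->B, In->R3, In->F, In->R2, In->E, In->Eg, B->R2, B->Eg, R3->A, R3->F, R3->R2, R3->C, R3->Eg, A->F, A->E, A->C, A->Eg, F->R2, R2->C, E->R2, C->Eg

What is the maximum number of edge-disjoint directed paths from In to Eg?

4

Assign every edge capacity 1; by Menger, the answer equals the max flow.
Path In→Eg (+1); total 1.
Path In→B→Eg (+1); total 2.
Path In→R3→Eg (+1); total 3.
Path In→R2→C→Eg (+1); total 4.
No residual In→Eg path; max flow = 4.
Certifying cut of size 4: {In→B, In→Eg, In→R3, R2→C}.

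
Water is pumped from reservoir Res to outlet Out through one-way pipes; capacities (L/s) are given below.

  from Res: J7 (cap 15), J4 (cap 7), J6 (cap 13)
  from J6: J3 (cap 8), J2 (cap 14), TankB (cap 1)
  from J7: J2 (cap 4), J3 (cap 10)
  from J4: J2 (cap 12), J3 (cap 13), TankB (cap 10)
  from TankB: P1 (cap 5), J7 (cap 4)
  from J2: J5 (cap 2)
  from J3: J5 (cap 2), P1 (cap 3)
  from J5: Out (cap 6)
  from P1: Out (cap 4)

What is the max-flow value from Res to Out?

Augment Res→J6→TankB→P1→Out: bottleneck 1, flow now 1.
Augment Res→J6→J2→J5→Out: bottleneck 2, flow now 3.
Augment Res→J6→J3→J5→Out: bottleneck 2, flow now 5.
Augment Res→J6→J3→P1→Out: bottleneck 3, flow now 8.
No augmenting path remains; maximum flow = 8.
In the residual graph, reachable from Res: {Res, J6, J7, J4, TankB, J2, J3, P1}.
Min-cut edges: J2→J5 (2), J3→J5 (2), P1→Out (4); capacity 2 + 2 + 4 = 8.
This cut is saturated, so no flow can exceed 8.

8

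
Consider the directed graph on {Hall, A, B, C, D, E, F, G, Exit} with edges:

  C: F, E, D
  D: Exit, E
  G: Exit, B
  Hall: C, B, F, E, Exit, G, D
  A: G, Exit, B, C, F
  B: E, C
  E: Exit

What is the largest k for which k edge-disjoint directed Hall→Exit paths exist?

4

Assign every edge capacity 1; by Menger, the answer equals the max flow.
Path Hall→Exit (+1); total 1.
Path Hall→D→Exit (+1); total 2.
Path Hall→E→Exit (+1); total 3.
Path Hall→G→Exit (+1); total 4.
No residual Hall→Exit path; max flow = 4.
Certifying cut of size 4: {D→Exit, E→Exit, Hall→Exit, Hall→G}.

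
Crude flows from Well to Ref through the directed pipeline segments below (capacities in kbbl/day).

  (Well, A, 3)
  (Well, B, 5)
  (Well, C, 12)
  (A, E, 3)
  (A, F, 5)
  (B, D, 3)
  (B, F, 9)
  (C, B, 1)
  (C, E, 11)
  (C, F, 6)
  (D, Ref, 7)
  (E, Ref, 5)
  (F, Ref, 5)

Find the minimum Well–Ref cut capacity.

13

Augment Well→A→E→Ref: bottleneck 3, flow now 3.
Augment Well→B→D→Ref: bottleneck 3, flow now 6.
Augment Well→B→F→Ref: bottleneck 2, flow now 8.
Augment Well→C→E→Ref: bottleneck 2, flow now 10.
Augment Well→C→F→Ref: bottleneck 3, flow now 13.
No augmenting path remains; maximum flow = 13.
By max-flow min-cut, the minimum cut capacity equals the max flow.
In the residual graph, reachable from Well: {Well, A, B, C, E, F}.
Min-cut edges: B→D (3), E→Ref (5), F→Ref (5); capacity 3 + 5 + 5 = 13.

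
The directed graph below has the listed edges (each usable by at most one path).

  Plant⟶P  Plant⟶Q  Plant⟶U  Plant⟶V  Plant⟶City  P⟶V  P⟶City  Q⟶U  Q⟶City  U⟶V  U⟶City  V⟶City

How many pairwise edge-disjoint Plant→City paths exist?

Assign every edge capacity 1; by Menger, the answer equals the max flow.
Path Plant→City (+1); total 1.
Path Plant→P→City (+1); total 2.
Path Plant→Q→City (+1); total 3.
Path Plant→U→City (+1); total 4.
Path Plant→V→City (+1); total 5.
No residual Plant→City path; max flow = 5.
Certifying cut of size 5: {Plant→City, Plant→P, Plant→Q, Plant→U, Plant→V}.

5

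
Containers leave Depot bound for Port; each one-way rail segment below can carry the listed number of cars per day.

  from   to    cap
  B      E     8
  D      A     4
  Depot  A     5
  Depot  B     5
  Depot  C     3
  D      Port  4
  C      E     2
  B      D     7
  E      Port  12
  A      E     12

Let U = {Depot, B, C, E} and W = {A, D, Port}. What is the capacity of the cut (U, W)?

24

Edges leaving {Depot, B, C, E}: Depot→A (5), B→D (7), E→Port (12).
Cut capacity = 5 + 7 + 12 = 24.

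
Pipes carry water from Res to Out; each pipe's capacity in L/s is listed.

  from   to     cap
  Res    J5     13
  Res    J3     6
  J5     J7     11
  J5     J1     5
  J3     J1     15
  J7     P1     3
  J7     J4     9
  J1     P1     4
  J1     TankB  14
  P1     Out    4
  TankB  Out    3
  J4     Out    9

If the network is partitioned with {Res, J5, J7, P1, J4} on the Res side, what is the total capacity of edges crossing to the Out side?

Edges leaving {Res, J5, J7, P1, J4}: Res→J3 (6), J5→J1 (5), P1→Out (4), J4→Out (9).
Cut capacity = 6 + 5 + 4 + 9 = 24.

24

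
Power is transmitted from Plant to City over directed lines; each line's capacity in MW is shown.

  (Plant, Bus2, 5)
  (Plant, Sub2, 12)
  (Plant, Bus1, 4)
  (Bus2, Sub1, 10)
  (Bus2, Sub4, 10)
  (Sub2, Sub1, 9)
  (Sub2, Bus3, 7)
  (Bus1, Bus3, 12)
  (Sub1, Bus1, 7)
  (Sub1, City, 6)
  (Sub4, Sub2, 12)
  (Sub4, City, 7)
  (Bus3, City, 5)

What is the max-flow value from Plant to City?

16

Augment Plant→Bus2→Sub1→City: bottleneck 5, flow now 5.
Augment Plant→Sub2→Sub1→City: bottleneck 1, flow now 6.
Augment Plant→Sub2→Bus3→City: bottleneck 5, flow now 11.
Augment Plant→Sub2→Sub1→Bus2→Sub4→City: bottleneck 5, flow now 16. (uses reverse residual edge)
No augmenting path remains; maximum flow = 16.
In the residual graph, reachable from Plant: {Plant, Sub2, Bus1, Sub1, Bus3}.
Min-cut edges: Plant→Bus2 (5), Sub1→City (6), Bus3→City (5); capacity 5 + 6 + 5 = 16.
This cut is saturated, so no flow can exceed 16.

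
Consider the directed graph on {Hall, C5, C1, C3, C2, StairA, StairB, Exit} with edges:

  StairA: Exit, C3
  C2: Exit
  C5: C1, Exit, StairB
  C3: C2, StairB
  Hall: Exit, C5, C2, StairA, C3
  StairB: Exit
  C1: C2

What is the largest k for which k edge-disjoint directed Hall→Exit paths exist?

Assign every edge capacity 1; by Menger, the answer equals the max flow.
Path Hall→Exit (+1); total 1.
Path Hall→C5→Exit (+1); total 2.
Path Hall→C2→Exit (+1); total 3.
Path Hall→StairA→Exit (+1); total 4.
Path Hall→C3→StairB→Exit (+1); total 5.
No residual Hall→Exit path; max flow = 5.
Certifying cut of size 5: {Hall→C2, Hall→C3, Hall→C5, Hall→Exit, Hall→StairA}.

5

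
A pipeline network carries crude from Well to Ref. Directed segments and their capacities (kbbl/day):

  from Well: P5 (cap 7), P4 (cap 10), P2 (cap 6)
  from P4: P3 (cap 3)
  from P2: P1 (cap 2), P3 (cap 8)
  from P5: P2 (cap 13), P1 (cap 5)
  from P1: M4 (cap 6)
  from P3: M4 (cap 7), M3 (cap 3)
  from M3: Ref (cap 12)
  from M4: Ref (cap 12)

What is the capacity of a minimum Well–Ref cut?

Augment Well→P4→P3→M3→Ref: bottleneck 3, flow now 3.
Augment Well→P2→P1→M4→Ref: bottleneck 2, flow now 5.
Augment Well→P2→P3→M4→Ref: bottleneck 4, flow now 9.
Augment Well→P5→P1→M4→Ref: bottleneck 4, flow now 13.
Augment Well→P5→P2→P3→M4→Ref: bottleneck 2, flow now 15.
No augmenting path remains; maximum flow = 15.
By max-flow min-cut, the minimum cut capacity equals the max flow.
In the residual graph, reachable from Well: {Well, P4, P2, P5, P1, P3, M4}.
Min-cut edges: P3→M3 (3), M4→Ref (12); capacity 3 + 12 = 15.

15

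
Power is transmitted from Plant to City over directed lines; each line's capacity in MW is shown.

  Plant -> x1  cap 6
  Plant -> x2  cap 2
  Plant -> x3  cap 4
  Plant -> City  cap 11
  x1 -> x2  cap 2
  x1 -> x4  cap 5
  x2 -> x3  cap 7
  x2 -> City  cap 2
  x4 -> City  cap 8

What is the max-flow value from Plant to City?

18

Augment Plant→City: bottleneck 11, flow now 11.
Augment Plant→x2→City: bottleneck 2, flow now 13.
Augment Plant→x1→x4→City: bottleneck 5, flow now 18.
No augmenting path remains; maximum flow = 18.
In the residual graph, reachable from Plant: {Plant, x1, x2, x3}.
Min-cut edges: Plant→City (11), x1→x4 (5), x2→City (2); capacity 11 + 5 + 2 = 18.
This cut is saturated, so no flow can exceed 18.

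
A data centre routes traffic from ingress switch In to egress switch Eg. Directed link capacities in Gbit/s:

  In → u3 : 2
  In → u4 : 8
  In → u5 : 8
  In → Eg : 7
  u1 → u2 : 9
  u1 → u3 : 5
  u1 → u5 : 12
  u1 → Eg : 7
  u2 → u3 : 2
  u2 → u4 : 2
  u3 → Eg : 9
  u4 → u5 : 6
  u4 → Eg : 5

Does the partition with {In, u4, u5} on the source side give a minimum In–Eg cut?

Given cut capacity: 2 + 7 + 5 = 14.
Augment In→Eg: bottleneck 7, flow now 7.
Augment In→u3→Eg: bottleneck 2, flow now 9.
Augment In→u4→Eg: bottleneck 5, flow now 14.
No augmenting path remains; maximum flow = 14.
Cut capacity 14 equals the max flow, so it is a minimum cut.

Yes — it is a minimum cut (capacity 14).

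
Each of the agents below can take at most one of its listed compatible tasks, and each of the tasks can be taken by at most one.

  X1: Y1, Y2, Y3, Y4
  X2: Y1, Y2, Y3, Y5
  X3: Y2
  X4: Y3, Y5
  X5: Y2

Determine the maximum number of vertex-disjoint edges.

Unit-capacity flow: source→left, listed edges, right→sink; max matching = max flow.
Augmenting path X1→Y1 (+1); matched 1.
Augmenting path X2→Y2 (+1); matched 2.
Augmenting path X4→Y3 (+1); matched 3.
Augmenting path X3→Y2→X2→Y5 (+1); matched 4.
No augmenting path remains; maximum matching = 4.
König certificate: {X1, X2, X4, Y2} is a vertex cover of size 4 (every listed pair touches it), so no matching can be larger.

4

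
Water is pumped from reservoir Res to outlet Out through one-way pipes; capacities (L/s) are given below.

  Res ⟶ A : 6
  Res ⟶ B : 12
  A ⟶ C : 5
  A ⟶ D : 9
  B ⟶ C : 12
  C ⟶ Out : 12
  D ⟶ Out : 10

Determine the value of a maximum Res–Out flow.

Augment Res→A→C→Out: bottleneck 5, flow now 5.
Augment Res→A→D→Out: bottleneck 1, flow now 6.
Augment Res→B→C→Out: bottleneck 7, flow now 13.
Augment Res→B→C→A→D→Out: bottleneck 5, flow now 18. (uses reverse residual edge)
No augmenting path remains; maximum flow = 18.
In the residual graph, reachable from Res: {Res}.
Min-cut edges: Res→A (6), Res→B (12); capacity 6 + 12 = 18.
This cut is saturated, so no flow can exceed 18.

18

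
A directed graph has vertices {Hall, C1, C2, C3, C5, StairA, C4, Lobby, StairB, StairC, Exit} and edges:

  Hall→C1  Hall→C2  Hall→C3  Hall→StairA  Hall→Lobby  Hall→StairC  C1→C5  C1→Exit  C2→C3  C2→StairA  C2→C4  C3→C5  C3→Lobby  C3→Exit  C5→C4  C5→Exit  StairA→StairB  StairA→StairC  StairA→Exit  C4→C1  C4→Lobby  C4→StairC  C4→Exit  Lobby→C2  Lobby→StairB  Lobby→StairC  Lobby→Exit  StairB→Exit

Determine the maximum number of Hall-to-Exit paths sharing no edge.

5

Assign every edge capacity 1; by Menger, the answer equals the max flow.
Path Hall→C1→Exit (+1); total 1.
Path Hall→C3→Exit (+1); total 2.
Path Hall→StairA→Exit (+1); total 3.
Path Hall→Lobby→Exit (+1); total 4.
Path Hall→C2→C4→Exit (+1); total 5.
No residual Hall→Exit path; max flow = 5.
Certifying cut of size 5: {Hall→C1, Hall→C2, Hall→C3, Hall→Lobby, Hall→StairA}.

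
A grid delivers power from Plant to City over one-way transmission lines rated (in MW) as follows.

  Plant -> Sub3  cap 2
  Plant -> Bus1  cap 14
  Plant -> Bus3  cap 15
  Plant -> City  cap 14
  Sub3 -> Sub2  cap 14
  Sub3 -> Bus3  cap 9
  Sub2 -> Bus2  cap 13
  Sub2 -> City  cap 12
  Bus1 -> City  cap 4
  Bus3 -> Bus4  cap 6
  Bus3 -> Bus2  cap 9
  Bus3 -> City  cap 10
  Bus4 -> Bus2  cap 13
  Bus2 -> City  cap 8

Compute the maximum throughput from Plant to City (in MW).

Augment Plant→City: bottleneck 14, flow now 14.
Augment Plant→Bus1→City: bottleneck 4, flow now 18.
Augment Plant→Bus3→City: bottleneck 10, flow now 28.
Augment Plant→Sub3→Sub2→City: bottleneck 2, flow now 30.
Augment Plant→Bus3→Bus2→City: bottleneck 5, flow now 35.
No augmenting path remains; maximum flow = 35.
In the residual graph, reachable from Plant: {Plant, Bus1}.
Min-cut edges: Plant→Sub3 (2), Plant→Bus3 (15), Plant→City (14), Bus1→City (4); capacity 2 + 15 + 14 + 4 = 35.
This cut is saturated, so no flow can exceed 35.

35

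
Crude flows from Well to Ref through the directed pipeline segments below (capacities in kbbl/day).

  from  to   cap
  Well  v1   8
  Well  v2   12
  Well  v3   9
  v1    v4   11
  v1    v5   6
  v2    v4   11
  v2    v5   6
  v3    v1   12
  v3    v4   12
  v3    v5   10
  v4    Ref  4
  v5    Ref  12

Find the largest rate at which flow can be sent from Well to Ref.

16

Augment Well→v1→v4→Ref: bottleneck 4, flow now 4.
Augment Well→v1→v5→Ref: bottleneck 4, flow now 8.
Augment Well→v2→v5→Ref: bottleneck 6, flow now 14.
Augment Well→v3→v5→Ref: bottleneck 2, flow now 16.
No augmenting path remains; maximum flow = 16.
In the residual graph, reachable from Well: {Well, v1, v2, v3, v4, v5}.
Min-cut edges: v4→Ref (4), v5→Ref (12); capacity 4 + 12 = 16.
This cut is saturated, so no flow can exceed 16.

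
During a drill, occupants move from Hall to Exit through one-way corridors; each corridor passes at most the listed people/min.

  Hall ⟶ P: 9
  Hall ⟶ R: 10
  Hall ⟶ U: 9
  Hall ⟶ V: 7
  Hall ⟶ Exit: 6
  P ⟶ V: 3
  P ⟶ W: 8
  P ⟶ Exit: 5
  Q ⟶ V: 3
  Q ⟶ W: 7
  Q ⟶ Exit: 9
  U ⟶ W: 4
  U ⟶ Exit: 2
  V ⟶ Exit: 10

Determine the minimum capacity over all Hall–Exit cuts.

Augment Hall→Exit: bottleneck 6, flow now 6.
Augment Hall→P→Exit: bottleneck 5, flow now 11.
Augment Hall→U→Exit: bottleneck 2, flow now 13.
Augment Hall→V→Exit: bottleneck 7, flow now 20.
Augment Hall→P→V→Exit: bottleneck 3, flow now 23.
No augmenting path remains; maximum flow = 23.
By max-flow min-cut, the minimum cut capacity equals the max flow.
In the residual graph, reachable from Hall: {Hall, P, R, U, W}.
Min-cut edges: Hall→V (7), Hall→Exit (6), P→V (3), P→Exit (5), U→Exit (2); capacity 7 + 6 + 3 + 5 + 2 = 23.

23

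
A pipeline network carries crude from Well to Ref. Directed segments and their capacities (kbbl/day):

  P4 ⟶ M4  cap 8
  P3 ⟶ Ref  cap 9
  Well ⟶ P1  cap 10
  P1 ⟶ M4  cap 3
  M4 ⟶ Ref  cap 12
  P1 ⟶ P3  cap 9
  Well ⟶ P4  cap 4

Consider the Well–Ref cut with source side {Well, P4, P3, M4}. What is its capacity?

31

Edges leaving {Well, P4, P3, M4}: Well→P1 (10), P3→Ref (9), M4→Ref (12).
Cut capacity = 10 + 9 + 12 = 31.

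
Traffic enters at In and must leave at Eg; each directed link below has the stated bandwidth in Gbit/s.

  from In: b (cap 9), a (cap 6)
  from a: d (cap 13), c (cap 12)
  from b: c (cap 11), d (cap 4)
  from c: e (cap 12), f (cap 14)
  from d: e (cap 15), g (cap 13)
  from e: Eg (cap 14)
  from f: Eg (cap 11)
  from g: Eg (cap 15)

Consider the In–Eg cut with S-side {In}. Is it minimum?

Yes — it is a minimum cut (capacity 15).

Given cut capacity: 6 + 9 = 15.
Augment In→a→c→e→Eg: bottleneck 6, flow now 6.
Augment In→b→c→e→Eg: bottleneck 6, flow now 12.
Augment In→b→c→f→Eg: bottleneck 3, flow now 15.
No augmenting path remains; maximum flow = 15.
Cut capacity 15 equals the max flow, so it is a minimum cut.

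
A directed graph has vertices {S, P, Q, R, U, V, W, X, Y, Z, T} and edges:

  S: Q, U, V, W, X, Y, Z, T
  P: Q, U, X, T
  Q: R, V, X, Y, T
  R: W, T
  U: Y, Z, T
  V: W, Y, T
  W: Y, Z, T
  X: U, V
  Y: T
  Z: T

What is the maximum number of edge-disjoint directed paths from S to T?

7

Assign every edge capacity 1; by Menger, the answer equals the max flow.
Path S→T (+1); total 1.
Path S→Q→T (+1); total 2.
Path S→U→T (+1); total 3.
Path S→V→T (+1); total 4.
Path S→W→T (+1); total 5.
Path S→Y→T (+1); total 6.
Path S→Z→T (+1); total 7.
No residual S→T path; max flow = 7.
Certifying cut of size 7: {S→Q, S→T, U→T, V→T, W→T, Y→T, Z→T}.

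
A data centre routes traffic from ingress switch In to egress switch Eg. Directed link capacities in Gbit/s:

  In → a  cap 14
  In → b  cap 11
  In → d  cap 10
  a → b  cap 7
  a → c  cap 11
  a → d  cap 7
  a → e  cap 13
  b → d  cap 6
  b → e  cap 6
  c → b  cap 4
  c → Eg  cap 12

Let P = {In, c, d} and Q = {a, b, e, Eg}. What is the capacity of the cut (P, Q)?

41

Edges leaving {In, c, d}: In→a (14), In→b (11), c→b (4), c→Eg (12).
Cut capacity = 14 + 11 + 4 + 12 = 41.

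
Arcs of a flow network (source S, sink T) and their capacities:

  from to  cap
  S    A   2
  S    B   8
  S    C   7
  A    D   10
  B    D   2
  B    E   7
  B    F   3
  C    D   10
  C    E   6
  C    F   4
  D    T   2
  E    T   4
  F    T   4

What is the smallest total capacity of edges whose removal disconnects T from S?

Augment S→A→D→T: bottleneck 2, flow now 2.
Augment S→B→E→T: bottleneck 4, flow now 6.
Augment S→B→F→T: bottleneck 3, flow now 9.
Augment S→C→F→T: bottleneck 1, flow now 10.
No augmenting path remains; maximum flow = 10.
By max-flow min-cut, the minimum cut capacity equals the max flow.
In the residual graph, reachable from S: {S, A, B, C, D, E, F}.
Min-cut edges: D→T (2), E→T (4), F→T (4); capacity 2 + 4 + 4 = 10.

10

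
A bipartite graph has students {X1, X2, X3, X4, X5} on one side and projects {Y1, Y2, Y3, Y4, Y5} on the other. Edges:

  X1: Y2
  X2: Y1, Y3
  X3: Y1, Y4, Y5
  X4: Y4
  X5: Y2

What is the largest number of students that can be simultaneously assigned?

Unit-capacity flow: source→left, listed edges, right→sink; max matching = max flow.
Augmenting path X1→Y2 (+1); matched 1.
Augmenting path X2→Y1 (+1); matched 2.
Augmenting path X3→Y4 (+1); matched 3.
Augmenting path X4→Y4→X3→Y5 (+1); matched 4.
No augmenting path remains; maximum matching = 4.
König certificate: {X2, X3, X4, Y2} is a vertex cover of size 4 (every listed pair touches it), so no matching can be larger.

4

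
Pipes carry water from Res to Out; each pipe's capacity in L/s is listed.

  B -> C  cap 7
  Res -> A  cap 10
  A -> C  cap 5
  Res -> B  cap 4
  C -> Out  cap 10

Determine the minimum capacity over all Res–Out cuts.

Augment Res→A→C→Out: bottleneck 5, flow now 5.
Augment Res→B→C→Out: bottleneck 4, flow now 9.
No augmenting path remains; maximum flow = 9.
By max-flow min-cut, the minimum cut capacity equals the max flow.
In the residual graph, reachable from Res: {Res, A}.
Min-cut edges: Res→B (4), A→C (5); capacity 4 + 5 = 9.

9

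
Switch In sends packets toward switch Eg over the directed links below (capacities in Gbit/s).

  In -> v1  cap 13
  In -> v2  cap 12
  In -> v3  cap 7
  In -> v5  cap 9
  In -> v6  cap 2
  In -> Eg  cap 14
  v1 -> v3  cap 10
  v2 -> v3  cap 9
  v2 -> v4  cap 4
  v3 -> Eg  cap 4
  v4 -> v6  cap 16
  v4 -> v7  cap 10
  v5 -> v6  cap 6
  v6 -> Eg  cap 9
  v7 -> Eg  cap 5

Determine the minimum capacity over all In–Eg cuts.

30

Augment In→Eg: bottleneck 14, flow now 14.
Augment In→v3→Eg: bottleneck 4, flow now 18.
Augment In→v6→Eg: bottleneck 2, flow now 20.
Augment In→v5→v6→Eg: bottleneck 6, flow now 26.
Augment In→v2→v4→v6→Eg: bottleneck 1, flow now 27.
Augment In→v2→v4→v7→Eg: bottleneck 3, flow now 30.
No augmenting path remains; maximum flow = 30.
By max-flow min-cut, the minimum cut capacity equals the max flow.
In the residual graph, reachable from In: {In, v1, v2, v3, v5}.
Min-cut edges: In→v6 (2), In→Eg (14), v2→v4 (4), v3→Eg (4), v5→v6 (6); capacity 2 + 14 + 4 + 4 + 6 = 30.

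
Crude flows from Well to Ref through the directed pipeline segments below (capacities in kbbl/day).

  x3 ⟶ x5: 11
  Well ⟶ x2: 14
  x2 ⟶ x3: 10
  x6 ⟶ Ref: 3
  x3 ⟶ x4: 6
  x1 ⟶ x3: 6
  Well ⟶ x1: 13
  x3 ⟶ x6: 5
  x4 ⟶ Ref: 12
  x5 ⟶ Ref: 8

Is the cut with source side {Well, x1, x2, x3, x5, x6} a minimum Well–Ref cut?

No — its capacity is 17, but the minimum cut has capacity 16.

Given cut capacity: 6 + 8 + 3 = 17.
Augment Well→x1→x3→x4→Ref: bottleneck 6, flow now 6.
Augment Well→x2→x3→x5→Ref: bottleneck 8, flow now 14.
Augment Well→x2→x3→x6→Ref: bottleneck 2, flow now 16.
No augmenting path remains; maximum flow = 16.
In the residual graph, reachable from Well: {Well, x1, x2}.
Min-cut edges: x1→x3 (6), x2→x3 (10); capacity 6 + 10 = 16.
Cut capacity 17 exceeds the max flow 16, so it is not minimum.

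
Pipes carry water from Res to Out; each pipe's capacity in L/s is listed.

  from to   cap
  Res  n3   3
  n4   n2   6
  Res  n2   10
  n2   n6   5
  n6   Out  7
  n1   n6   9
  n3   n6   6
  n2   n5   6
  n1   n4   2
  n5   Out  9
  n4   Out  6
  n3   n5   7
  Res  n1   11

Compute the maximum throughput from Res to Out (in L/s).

Augment Res→n1→n4→Out: bottleneck 2, flow now 2.
Augment Res→n1→n6→Out: bottleneck 7, flow now 9.
Augment Res→n2→n5→Out: bottleneck 6, flow now 15.
Augment Res→n3→n5→Out: bottleneck 3, flow now 18.
No augmenting path remains; maximum flow = 18.
In the residual graph, reachable from Res: {Res, n1, n2, n6}.
Min-cut edges: Res→n3 (3), n1→n4 (2), n2→n5 (6), n6→Out (7); capacity 3 + 2 + 6 + 7 = 18.
This cut is saturated, so no flow can exceed 18.

18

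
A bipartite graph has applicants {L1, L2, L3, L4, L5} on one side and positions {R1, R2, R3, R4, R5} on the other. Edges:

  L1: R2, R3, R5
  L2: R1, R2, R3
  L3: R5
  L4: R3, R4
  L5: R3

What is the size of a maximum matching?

5

Unit-capacity flow: source→left, listed edges, right→sink; max matching = max flow.
Augmenting path L1→R2 (+1); matched 1.
Augmenting path L2→R1 (+1); matched 2.
Augmenting path L3→R5 (+1); matched 3.
Augmenting path L4→R3 (+1); matched 4.
Augmenting path L5→R3→L4→R4 (+1); matched 5.
No augmenting path remains; maximum matching = 5.
König certificate: {L1, L2, L3, L4, L5} is a vertex cover of size 5 (every listed pair touches it), so no matching can be larger.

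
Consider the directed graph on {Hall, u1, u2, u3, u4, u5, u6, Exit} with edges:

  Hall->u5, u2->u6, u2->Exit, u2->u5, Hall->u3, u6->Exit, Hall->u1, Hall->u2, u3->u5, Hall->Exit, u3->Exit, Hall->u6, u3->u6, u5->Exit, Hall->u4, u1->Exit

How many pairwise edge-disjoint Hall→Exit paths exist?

6

Assign every edge capacity 1; by Menger, the answer equals the max flow.
Path Hall→Exit (+1); total 1.
Path Hall→u1→Exit (+1); total 2.
Path Hall→u2→Exit (+1); total 3.
Path Hall→u3→Exit (+1); total 4.
Path Hall→u5→Exit (+1); total 5.
Path Hall→u6→Exit (+1); total 6.
No residual Hall→Exit path; max flow = 6.
Certifying cut of size 6: {Hall→Exit, Hall→u1, Hall→u2, Hall→u3, Hall→u5, Hall→u6}.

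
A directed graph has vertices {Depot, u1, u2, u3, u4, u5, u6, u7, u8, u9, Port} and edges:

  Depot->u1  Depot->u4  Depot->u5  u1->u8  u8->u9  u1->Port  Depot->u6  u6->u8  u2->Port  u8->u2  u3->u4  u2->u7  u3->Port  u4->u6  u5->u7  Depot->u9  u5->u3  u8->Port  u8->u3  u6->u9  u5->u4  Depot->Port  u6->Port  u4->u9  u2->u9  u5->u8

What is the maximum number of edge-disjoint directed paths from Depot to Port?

5

Assign every edge capacity 1; by Menger, the answer equals the max flow.
Path Depot→Port (+1); total 1.
Path Depot→u1→Port (+1); total 2.
Path Depot→u6→Port (+1); total 3.
Path Depot→u5→u3→Port (+1); total 4.
Path Depot→u4→u6→u8→Port (+1); total 5.
No residual Depot→Port path; max flow = 5.
Certifying cut of size 5: {Depot→Port, Depot→u1, Depot→u4, Depot→u5, Depot→u6}.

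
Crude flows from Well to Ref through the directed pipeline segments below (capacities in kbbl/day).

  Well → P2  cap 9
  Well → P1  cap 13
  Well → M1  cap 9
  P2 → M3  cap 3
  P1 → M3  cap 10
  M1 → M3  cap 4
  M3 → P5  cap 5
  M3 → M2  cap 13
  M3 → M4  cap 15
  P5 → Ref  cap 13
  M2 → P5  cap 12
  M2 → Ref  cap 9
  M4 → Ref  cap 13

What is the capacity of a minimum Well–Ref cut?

Augment Well→P2→M3→P5→Ref: bottleneck 3, flow now 3.
Augment Well→P1→M3→P5→Ref: bottleneck 2, flow now 5.
Augment Well→P1→M3→M2→Ref: bottleneck 8, flow now 13.
Augment Well→M1→M3→M2→Ref: bottleneck 1, flow now 14.
Augment Well→M1→M3→M4→Ref: bottleneck 3, flow now 17.
No augmenting path remains; maximum flow = 17.
By max-flow min-cut, the minimum cut capacity equals the max flow.
In the residual graph, reachable from Well: {Well, P2, P1, M1}.
Min-cut edges: P2→M3 (3), P1→M3 (10), M1→M3 (4); capacity 3 + 10 + 4 = 17.

17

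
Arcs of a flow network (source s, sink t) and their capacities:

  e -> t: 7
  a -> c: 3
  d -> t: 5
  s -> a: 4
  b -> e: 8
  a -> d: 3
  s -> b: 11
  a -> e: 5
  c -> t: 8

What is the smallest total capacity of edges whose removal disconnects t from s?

Augment s→a→c→t: bottleneck 3, flow now 3.
Augment s→a→d→t: bottleneck 1, flow now 4.
Augment s→b→e→t: bottleneck 7, flow now 11.
No augmenting path remains; maximum flow = 11.
By max-flow min-cut, the minimum cut capacity equals the max flow.
In the residual graph, reachable from s: {s, b, e}.
Min-cut edges: s→a (4), e→t (7); capacity 4 + 7 = 11.

11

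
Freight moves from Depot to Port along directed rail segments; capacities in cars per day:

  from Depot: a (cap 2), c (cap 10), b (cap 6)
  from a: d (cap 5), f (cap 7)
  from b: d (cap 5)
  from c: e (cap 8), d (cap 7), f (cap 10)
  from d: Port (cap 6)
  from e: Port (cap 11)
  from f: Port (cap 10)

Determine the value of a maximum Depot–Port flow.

17

Augment Depot→a→d→Port: bottleneck 2, flow now 2.
Augment Depot→b→d→Port: bottleneck 4, flow now 6.
Augment Depot→c→e→Port: bottleneck 8, flow now 14.
Augment Depot→c→f→Port: bottleneck 2, flow now 16.
Augment Depot→b→d→a→f→Port: bottleneck 1, flow now 17. (uses reverse residual edge)
No augmenting path remains; maximum flow = 17.
In the residual graph, reachable from Depot: {Depot, b}.
Min-cut edges: Depot→a (2), Depot→c (10), b→d (5); capacity 2 + 10 + 5 = 17.
This cut is saturated, so no flow can exceed 17.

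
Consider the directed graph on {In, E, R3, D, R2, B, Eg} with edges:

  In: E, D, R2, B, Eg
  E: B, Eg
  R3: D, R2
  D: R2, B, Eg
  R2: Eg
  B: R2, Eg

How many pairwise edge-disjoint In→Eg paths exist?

Assign every edge capacity 1; by Menger, the answer equals the max flow.
Path In→Eg (+1); total 1.
Path In→E→Eg (+1); total 2.
Path In→D→Eg (+1); total 3.
Path In→R2→Eg (+1); total 4.
Path In→B→Eg (+1); total 5.
No residual In→Eg path; max flow = 5.
Certifying cut of size 5: {In→B, In→D, In→E, In→Eg, In→R2}.

5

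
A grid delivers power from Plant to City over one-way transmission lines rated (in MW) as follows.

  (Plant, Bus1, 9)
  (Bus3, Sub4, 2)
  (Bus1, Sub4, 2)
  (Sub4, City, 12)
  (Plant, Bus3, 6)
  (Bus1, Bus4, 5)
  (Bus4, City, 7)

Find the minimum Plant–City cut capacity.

9

Augment Plant→Bus1→Sub4→City: bottleneck 2, flow now 2.
Augment Plant→Bus1→Bus4→City: bottleneck 5, flow now 7.
Augment Plant→Bus3→Sub4→City: bottleneck 2, flow now 9.
No augmenting path remains; maximum flow = 9.
By max-flow min-cut, the minimum cut capacity equals the max flow.
In the residual graph, reachable from Plant: {Plant, Bus1, Bus3}.
Min-cut edges: Bus1→Sub4 (2), Bus1→Bus4 (5), Bus3→Sub4 (2); capacity 2 + 5 + 2 = 9.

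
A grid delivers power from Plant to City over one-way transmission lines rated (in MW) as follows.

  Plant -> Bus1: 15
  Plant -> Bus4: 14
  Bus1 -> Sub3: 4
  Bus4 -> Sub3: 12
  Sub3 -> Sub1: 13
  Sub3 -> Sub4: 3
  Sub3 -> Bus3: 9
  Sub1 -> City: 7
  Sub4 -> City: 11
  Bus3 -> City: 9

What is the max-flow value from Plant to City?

Augment Plant→Bus1→Sub3→Sub1→City: bottleneck 4, flow now 4.
Augment Plant→Bus4→Sub3→Sub1→City: bottleneck 3, flow now 7.
Augment Plant→Bus4→Sub3→Sub4→City: bottleneck 3, flow now 10.
Augment Plant→Bus4→Sub3→Bus3→City: bottleneck 6, flow now 16.
No augmenting path remains; maximum flow = 16.
In the residual graph, reachable from Plant: {Plant, Bus1, Bus4}.
Min-cut edges: Bus1→Sub3 (4), Bus4→Sub3 (12); capacity 4 + 12 = 16.
This cut is saturated, so no flow can exceed 16.

16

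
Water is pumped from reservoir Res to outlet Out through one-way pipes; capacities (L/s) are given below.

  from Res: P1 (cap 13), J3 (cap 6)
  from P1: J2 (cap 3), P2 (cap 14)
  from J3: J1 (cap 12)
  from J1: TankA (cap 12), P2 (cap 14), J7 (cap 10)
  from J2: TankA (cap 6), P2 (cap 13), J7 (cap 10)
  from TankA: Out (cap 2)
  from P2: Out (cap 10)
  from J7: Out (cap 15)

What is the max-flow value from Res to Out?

Augment Res→P1→P2→Out: bottleneck 10, flow now 10.
Augment Res→P1→J2→TankA→Out: bottleneck 2, flow now 12.
Augment Res→P1→J2→J7→Out: bottleneck 1, flow now 13.
Augment Res→J3→J1→J7→Out: bottleneck 6, flow now 19.
No augmenting path remains; maximum flow = 19.
In the residual graph, reachable from Res: {Res}.
Min-cut edges: Res→P1 (13), Res→J3 (6); capacity 13 + 6 = 19.
This cut is saturated, so no flow can exceed 19.

19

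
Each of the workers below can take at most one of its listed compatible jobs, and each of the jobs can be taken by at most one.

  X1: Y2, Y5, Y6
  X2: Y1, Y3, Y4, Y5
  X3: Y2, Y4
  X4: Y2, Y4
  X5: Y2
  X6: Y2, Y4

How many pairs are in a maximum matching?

Unit-capacity flow: source→left, listed edges, right→sink; max matching = max flow.
Augmenting path X1→Y2 (+1); matched 1.
Augmenting path X2→Y1 (+1); matched 2.
Augmenting path X3→Y4 (+1); matched 3.
Augmenting path X4→Y2→X1→Y5 (+1); matched 4.
No augmenting path remains; maximum matching = 4.
König certificate: {X1, X2, Y2, Y4} is a vertex cover of size 4 (every listed pair touches it), so no matching can be larger.

4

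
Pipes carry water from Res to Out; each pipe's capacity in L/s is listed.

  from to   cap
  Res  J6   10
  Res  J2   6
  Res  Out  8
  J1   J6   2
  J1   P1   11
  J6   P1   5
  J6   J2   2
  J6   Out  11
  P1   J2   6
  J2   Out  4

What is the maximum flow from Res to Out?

Augment Res→Out: bottleneck 8, flow now 8.
Augment Res→J6→Out: bottleneck 10, flow now 18.
Augment Res→J2→Out: bottleneck 4, flow now 22.
No augmenting path remains; maximum flow = 22.
In the residual graph, reachable from Res: {Res, J2}.
Min-cut edges: Res→J6 (10), Res→Out (8), J2→Out (4); capacity 10 + 8 + 4 = 22.
This cut is saturated, so no flow can exceed 22.

22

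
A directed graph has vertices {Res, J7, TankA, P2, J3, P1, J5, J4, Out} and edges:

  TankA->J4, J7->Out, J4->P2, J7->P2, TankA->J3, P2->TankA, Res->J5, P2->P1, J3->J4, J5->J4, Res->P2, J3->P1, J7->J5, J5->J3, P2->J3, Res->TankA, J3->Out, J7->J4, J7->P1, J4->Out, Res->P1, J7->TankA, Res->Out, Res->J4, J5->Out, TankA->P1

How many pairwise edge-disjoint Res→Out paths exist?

4

Assign every edge capacity 1; by Menger, the answer equals the max flow.
Path Res→Out (+1); total 1.
Path Res→J5→Out (+1); total 2.
Path Res→J4→Out (+1); total 3.
Path Res→TankA→J3→Out (+1); total 4.
No residual Res→Out path; max flow = 4.
Certifying cut of size 4: {J3→Out, J4→Out, Res→J5, Res→Out}.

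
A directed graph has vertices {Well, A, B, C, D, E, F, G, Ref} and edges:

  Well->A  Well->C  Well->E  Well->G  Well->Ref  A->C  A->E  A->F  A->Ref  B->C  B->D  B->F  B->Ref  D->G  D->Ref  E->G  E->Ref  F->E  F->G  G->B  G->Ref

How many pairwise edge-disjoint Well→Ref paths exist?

4

Assign every edge capacity 1; by Menger, the answer equals the max flow.
Path Well→Ref (+1); total 1.
Path Well→A→Ref (+1); total 2.
Path Well→E→Ref (+1); total 3.
Path Well→G→Ref (+1); total 4.
No residual Well→Ref path; max flow = 4.
Certifying cut of size 4: {Well→A, Well→E, Well→G, Well→Ref}.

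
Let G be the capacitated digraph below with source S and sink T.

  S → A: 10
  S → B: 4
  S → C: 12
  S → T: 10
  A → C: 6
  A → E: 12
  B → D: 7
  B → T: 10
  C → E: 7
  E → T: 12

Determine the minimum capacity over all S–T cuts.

Augment S→T: bottleneck 10, flow now 10.
Augment S→B→T: bottleneck 4, flow now 14.
Augment S→A→E→T: bottleneck 10, flow now 24.
Augment S→C→E→T: bottleneck 2, flow now 26.
No augmenting path remains; maximum flow = 26.
By max-flow min-cut, the minimum cut capacity equals the max flow.
In the residual graph, reachable from S: {S, A, C, E}.
Min-cut edges: S→B (4), S→T (10), E→T (12); capacity 4 + 10 + 12 = 26.

26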